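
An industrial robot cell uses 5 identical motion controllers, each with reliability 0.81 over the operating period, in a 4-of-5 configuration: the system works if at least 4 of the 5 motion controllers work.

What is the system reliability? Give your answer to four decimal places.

R = Σ_{i=4}^{5} C(5,i) p^i (1−p)^{5−i} with p = 0.81
C(5,4)·0.81^4·0.19^1 = 0.408944
C(5,5)·0.81^5·0.19^0 = 0.348678
Sum = 0.7576

0.7576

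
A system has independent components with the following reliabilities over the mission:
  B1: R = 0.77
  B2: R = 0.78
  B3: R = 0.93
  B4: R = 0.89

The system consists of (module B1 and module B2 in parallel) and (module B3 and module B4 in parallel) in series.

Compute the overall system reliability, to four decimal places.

Parallel (B1 and B2): 1 − (1 − 0.770000)(1 − 0.780000) = 0.949400
Parallel (B3 and B4): 1 − (1 − 0.930000)(1 − 0.890000) = 0.992300
Series ([0.949400] and [0.992300]): 0.949400 × 0.992300 = 0.9421

0.9421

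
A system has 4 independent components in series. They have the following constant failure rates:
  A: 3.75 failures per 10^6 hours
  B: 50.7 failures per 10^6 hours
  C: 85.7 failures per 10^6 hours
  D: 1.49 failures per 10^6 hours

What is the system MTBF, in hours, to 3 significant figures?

7060

Series of exponential components: λ_sys = Σ λ_i
λ_sys = 0.00000375 + 0.0000507 + 0.0000857 + 0.00000149 = 1.4164e-04 /h
MTBF = 1 / λ_sys = 7060 h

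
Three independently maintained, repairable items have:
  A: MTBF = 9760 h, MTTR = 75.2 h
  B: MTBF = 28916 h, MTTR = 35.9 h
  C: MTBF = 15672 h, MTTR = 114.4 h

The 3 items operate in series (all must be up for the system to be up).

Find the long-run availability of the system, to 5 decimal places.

0.98394

A(A) = MTBF/(MTBF+MTTR) = 9760/(9760+75.2) = 0.992354
A(B) = MTBF/(MTBF+MTTR) = 28916/(28916+35.9) = 0.998760
A(C) = MTBF/(MTBF+MTTR) = 15672/(15672+114.4) = 0.992753
Series availability: 0.992354 × 0.998760 × 0.992753 = 0.98394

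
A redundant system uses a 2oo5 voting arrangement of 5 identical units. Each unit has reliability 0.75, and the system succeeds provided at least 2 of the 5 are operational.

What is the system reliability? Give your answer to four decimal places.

0.9844

R = Σ_{i=2}^{5} C(5,i) p^i (1−p)^{5−i} with p = 0.75
C(5,2)·0.75^2·0.25^3 = 0.087891
C(5,3)·0.75^3·0.25^2 = 0.263672
C(5,4)·0.75^4·0.25^1 = 0.395508
C(5,5)·0.75^5·0.25^0 = 0.237305
Sum = 0.9844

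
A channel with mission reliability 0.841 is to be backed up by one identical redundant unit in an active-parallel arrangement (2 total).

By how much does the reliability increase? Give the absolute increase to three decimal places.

R_before = 0.841
R_after = 1 − (1 − 0.841)^2 = 0.975
ΔR = 0.975 − 0.841 = 0.134

0.134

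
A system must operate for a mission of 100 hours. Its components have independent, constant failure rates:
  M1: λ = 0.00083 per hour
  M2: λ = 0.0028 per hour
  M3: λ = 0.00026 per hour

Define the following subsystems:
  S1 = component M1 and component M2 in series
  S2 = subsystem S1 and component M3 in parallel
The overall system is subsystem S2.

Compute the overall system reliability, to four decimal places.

R(M1) = exp(−0.00083 × 100) = 0.920351
R(M2) = exp(−0.0028 × 100) = 0.755784
R(M3) = exp(−0.00026 × 100) = 0.974335
Series (M1 and M2): 0.920351 × 0.755784 = 0.695587
Parallel ([0.695587] and M3): 1 − (1 − 0.695587)(1 − 0.974335) = 0.9922

0.9922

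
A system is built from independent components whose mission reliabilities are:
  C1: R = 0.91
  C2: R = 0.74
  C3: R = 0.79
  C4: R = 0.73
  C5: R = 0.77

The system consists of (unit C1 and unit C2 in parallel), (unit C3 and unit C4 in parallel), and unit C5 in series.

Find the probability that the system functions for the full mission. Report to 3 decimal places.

0.709

Parallel (C1 and C2): 1 − (1 − 0.91000)(1 − 0.74000) = 0.97660
Parallel (C3 and C4): 1 − (1 − 0.79000)(1 − 0.73000) = 0.94330
Series ([0.97660], [0.94330], and C5): 0.97660 × 0.94330 × 0.77000 = 0.709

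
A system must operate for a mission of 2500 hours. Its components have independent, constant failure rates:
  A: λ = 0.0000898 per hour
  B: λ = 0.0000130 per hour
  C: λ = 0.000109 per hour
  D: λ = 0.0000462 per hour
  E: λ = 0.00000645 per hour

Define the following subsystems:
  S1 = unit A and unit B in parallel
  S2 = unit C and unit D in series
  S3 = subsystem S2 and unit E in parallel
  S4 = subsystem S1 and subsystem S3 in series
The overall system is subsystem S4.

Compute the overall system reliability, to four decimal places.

0.9885

R(A) = exp(−0.0000898 × 2500) = 0.798916
R(B) = exp(−0.0000130 × 2500) = 0.968022
R(C) = exp(−0.000109 × 2500) = 0.761473
R(D) = exp(−0.0000462 × 2500) = 0.890921
R(E) = exp(−0.00000645 × 2500) = 0.984004
Parallel (A and B): 1 − (1 − 0.798916)(1 − 0.968022) = 0.993570
Series (C and D): 0.761473 × 0.890921 = 0.678412
Parallel ([0.678412] and E): 1 − (1 − 0.678412)(1 − 0.984004) = 0.994856
Series ([0.993570] and [0.994856]): 0.993570 × 0.994856 = 0.9885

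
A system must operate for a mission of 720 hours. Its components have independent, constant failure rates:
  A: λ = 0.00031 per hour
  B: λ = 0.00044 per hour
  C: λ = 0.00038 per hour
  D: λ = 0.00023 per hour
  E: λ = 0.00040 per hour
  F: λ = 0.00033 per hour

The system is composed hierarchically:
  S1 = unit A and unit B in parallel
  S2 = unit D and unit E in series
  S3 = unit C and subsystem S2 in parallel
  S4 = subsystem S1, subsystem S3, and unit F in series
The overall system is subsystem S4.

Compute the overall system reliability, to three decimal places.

0.681

R(A) = exp(−0.00031 × 720) = 0.79995
R(B) = exp(−0.00044 × 720) = 0.72848
R(C) = exp(−0.00038 × 720) = 0.76064
R(D) = exp(−0.00023 × 720) = 0.84739
R(E) = exp(−0.00040 × 720) = 0.74976
R(F) = exp(−0.00033 × 720) = 0.78852
Parallel (A and B): 1 − (1 − 0.79995)(1 − 0.72848) = 0.94568
Series (D and E): 0.84739 × 0.74976 = 0.63534
Parallel (C and [0.63534]): 1 − (1 − 0.76064)(1 − 0.63534) = 0.91271
Series ([0.94568], [0.91271], and F): 0.94568 × 0.91271 × 0.78852 = 0.681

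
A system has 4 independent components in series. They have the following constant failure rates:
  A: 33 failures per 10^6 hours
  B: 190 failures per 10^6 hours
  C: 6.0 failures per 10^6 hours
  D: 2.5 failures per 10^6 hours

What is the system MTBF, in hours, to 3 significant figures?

4320

Series of exponential components: λ_sys = Σ λ_i
λ_sys = 0.000033 + 0.00019 + 0.0000060 + 0.0000025 = 2.3150e-04 /h
MTBF = 1 / λ_sys = 4320 h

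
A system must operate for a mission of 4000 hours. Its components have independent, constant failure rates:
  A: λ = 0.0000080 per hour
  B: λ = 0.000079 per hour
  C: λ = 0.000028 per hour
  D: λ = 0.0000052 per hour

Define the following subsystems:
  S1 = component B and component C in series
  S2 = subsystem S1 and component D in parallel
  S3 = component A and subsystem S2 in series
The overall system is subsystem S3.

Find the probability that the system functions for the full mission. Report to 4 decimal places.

R(A) = exp(−0.0000080 × 4000) = 0.968507
R(B) = exp(−0.000079 × 4000) = 0.729059
R(C) = exp(−0.000028 × 4000) = 0.894044
R(D) = exp(−0.0000052 × 4000) = 0.979415
Series (B and C): 0.729059 × 0.894044 = 0.651811
Parallel ([0.651811] and D): 1 − (1 − 0.651811)(1 − 0.979415) = 0.992833
Series (A and [0.992833]): 0.968507 × 0.992833 = 0.9616

0.9616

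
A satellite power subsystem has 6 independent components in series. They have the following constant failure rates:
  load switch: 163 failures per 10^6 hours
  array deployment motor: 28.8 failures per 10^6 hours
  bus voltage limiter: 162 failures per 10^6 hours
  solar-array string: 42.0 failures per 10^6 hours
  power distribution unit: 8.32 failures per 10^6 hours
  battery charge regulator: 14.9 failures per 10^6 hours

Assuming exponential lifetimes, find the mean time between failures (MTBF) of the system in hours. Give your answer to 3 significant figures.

2390

Series of exponential components: λ_sys = Σ λ_i
λ_sys = 0.000163 + 0.0000288 + 0.000162 + 0.0000420 + 0.00000832 + 0.0000149 = 4.1902e-04 /h
MTBF = 1 / λ_sys = 2390 h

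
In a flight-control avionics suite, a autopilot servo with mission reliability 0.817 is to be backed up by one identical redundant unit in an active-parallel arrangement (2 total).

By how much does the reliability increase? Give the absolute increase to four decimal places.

0.1495

R_before = 0.817
R_after = 1 − (1 − 0.817)^2 = 0.9665
ΔR = 0.9665 − 0.817 = 0.1495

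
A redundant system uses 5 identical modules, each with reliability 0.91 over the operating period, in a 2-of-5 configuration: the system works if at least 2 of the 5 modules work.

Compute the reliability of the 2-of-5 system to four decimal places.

R = Σ_{i=2}^{5} C(5,i) p^i (1−p)^{5−i} with p = 0.91
C(5,2)·0.91^2·0.09^3 = 0.006037
C(5,3)·0.91^3·0.09^2 = 0.061039
C(5,4)·0.91^4·0.09^1 = 0.308587
C(5,5)·0.91^5·0.09^0 = 0.624032
Sum = 0.9997

0.9997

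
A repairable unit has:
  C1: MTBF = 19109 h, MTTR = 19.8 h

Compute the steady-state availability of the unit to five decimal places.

A(C1) = MTBF/(MTBF+MTTR) = 19109/(19109+19.8) = 0.99896

0.99896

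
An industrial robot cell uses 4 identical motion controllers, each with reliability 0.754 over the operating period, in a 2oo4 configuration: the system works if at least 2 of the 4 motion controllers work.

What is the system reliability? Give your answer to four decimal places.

R = Σ_{i=2}^{4} C(4,i) p^i (1−p)^{4−i} with p = 0.754
C(4,2)·0.754^2·0.246^2 = 0.206426
C(4,3)·0.754^3·0.246^1 = 0.421802
C(4,4)·0.754^4·0.246^0 = 0.323210
Sum = 0.9514

0.9514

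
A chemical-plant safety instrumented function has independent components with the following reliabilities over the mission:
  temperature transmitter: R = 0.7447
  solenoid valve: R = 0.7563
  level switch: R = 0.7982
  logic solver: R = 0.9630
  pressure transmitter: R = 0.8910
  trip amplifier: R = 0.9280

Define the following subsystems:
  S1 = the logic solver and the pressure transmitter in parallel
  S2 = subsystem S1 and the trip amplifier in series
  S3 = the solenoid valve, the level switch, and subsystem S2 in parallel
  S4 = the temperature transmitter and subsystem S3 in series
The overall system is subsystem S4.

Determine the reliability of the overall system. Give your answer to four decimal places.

0.7419

Parallel (logic solver and pressure transmitter): 1 − (1 − 0.963000)(1 − 0.891000) = 0.995967
Series ([0.995967] and trip amplifier): 0.995967 × 0.928000 = 0.924257
Parallel (solenoid valve, level switch, and [0.924257]): 1 − (1 − 0.756300)(1 − 0.798200)(1 − 0.924257) = 0.996275
Series (temperature transmitter and [0.996275]): 0.744700 × 0.996275 = 0.7419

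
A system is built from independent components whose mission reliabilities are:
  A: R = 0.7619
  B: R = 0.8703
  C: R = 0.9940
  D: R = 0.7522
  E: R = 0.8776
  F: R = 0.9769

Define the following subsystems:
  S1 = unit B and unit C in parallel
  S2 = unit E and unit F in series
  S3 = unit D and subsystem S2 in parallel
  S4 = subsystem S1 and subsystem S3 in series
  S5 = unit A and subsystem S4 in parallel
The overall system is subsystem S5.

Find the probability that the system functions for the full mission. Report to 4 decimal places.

Parallel (B and C): 1 − (1 − 0.870300)(1 − 0.994000) = 0.999222
Series (E and F): 0.877600 × 0.976900 = 0.857327
Parallel (D and [0.857327]): 1 − (1 − 0.752200)(1 − 0.857327) = 0.964646
Series ([0.999222] and [0.964646]): 0.999222 × 0.964646 = 0.963896
Parallel (A and [0.963896]): 1 − (1 − 0.761900)(1 − 0.963896) = 0.9914

0.9914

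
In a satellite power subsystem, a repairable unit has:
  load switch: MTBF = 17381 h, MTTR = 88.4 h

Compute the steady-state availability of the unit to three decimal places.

0.995

A(load switch) = MTBF/(MTBF+MTTR) = 17381/(17381+88.4) = 0.995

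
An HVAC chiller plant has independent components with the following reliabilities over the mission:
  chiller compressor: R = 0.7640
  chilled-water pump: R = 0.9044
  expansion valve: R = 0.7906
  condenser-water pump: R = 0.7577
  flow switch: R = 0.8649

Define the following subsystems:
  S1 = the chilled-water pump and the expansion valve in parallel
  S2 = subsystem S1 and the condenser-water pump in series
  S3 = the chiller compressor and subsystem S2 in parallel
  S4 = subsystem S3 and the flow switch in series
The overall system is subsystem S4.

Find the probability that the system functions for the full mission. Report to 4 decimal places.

Parallel (chilled-water pump and expansion valve): 1 − (1 − 0.904400)(1 − 0.790600) = 0.979981
Series ([0.979981] and condenser-water pump): 0.979981 × 0.757700 = 0.742532
Parallel (chiller compressor and [0.742532]): 1 − (1 − 0.764000)(1 − 0.742532) = 0.939238
Series ([0.939238] and flow switch): 0.939238 × 0.864900 = 0.8123

0.8123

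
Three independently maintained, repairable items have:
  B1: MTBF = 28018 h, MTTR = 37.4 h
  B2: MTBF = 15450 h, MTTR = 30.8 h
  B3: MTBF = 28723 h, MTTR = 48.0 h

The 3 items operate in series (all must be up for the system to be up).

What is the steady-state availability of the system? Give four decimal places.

0.9950

A(B1) = MTBF/(MTBF+MTTR) = 28018/(28018+37.4) = 0.998667
A(B2) = MTBF/(MTBF+MTTR) = 15450/(15450+30.8) = 0.998010
A(B3) = MTBF/(MTBF+MTTR) = 28723/(28723+48.0) = 0.998332
Series availability: 0.998667 × 0.998010 × 0.998332 = 0.9950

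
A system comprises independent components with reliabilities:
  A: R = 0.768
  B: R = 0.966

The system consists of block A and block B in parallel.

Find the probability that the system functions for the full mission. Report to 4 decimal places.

Parallel (A and B): 1 − (1 − 0.768000)(1 − 0.966000) = 0.9921

0.9921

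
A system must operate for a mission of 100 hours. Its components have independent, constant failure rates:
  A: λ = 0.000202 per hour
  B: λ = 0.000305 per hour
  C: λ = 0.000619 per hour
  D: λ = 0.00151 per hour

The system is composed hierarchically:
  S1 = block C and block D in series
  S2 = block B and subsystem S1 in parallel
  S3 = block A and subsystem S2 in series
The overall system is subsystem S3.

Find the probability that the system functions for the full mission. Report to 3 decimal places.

R(A) = exp(−0.000202 × 100) = 0.98000
R(B) = exp(−0.000305 × 100) = 0.96996
R(C) = exp(−0.000619 × 100) = 0.93998
R(D) = exp(−0.00151 × 100) = 0.85985
Series (C and D): 0.93998 × 0.85985 = 0.80824
Parallel (B and [0.80824]): 1 − (1 − 0.96996)(1 − 0.80824) = 0.99424
Series (A and [0.99424]): 0.98000 × 0.99424 = 0.974

0.974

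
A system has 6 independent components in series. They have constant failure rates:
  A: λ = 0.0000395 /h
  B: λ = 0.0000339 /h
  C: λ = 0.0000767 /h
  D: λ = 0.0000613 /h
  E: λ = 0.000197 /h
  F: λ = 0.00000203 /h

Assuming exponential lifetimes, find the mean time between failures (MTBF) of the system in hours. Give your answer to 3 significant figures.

2440

Series of exponential components: λ_sys = Σ λ_i
λ_sys = 0.0000395 + 0.0000339 + 0.0000767 + 0.0000613 + 0.000197 + 0.00000203 = 4.1043e-04 /h
MTBF = 1 / λ_sys = 2440 h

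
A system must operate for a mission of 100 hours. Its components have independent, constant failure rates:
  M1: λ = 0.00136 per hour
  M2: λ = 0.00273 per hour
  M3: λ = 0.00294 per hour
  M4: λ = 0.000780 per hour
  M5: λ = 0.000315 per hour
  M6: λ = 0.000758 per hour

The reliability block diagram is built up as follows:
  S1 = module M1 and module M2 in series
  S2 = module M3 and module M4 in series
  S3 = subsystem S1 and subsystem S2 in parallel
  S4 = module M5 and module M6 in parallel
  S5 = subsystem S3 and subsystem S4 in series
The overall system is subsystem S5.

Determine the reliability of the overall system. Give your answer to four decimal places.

0.8937

R(M1) = exp(−0.00136 × 100) = 0.872843
R(M2) = exp(−0.00273 × 100) = 0.761093
R(M3) = exp(−0.00294 × 100) = 0.745276
R(M4) = exp(−0.000780 × 100) = 0.924964
R(M5) = exp(−0.000315 × 100) = 0.968991
R(M6) = exp(−0.000758 × 100) = 0.927002
Series (M1 and M2): 0.872843 × 0.761093 = 0.664315
Series (M3 and M4): 0.745276 × 0.924964 = 0.689353
Parallel ([0.664315] and [0.689353]): 1 − (1 − 0.664315)(1 − 0.689353) = 0.895720
Parallel (M5 and M6): 1 − (1 − 0.968991)(1 − 0.927002) = 0.997736
Series ([0.895720] and [0.997736]): 0.895720 × 0.997736 = 0.8937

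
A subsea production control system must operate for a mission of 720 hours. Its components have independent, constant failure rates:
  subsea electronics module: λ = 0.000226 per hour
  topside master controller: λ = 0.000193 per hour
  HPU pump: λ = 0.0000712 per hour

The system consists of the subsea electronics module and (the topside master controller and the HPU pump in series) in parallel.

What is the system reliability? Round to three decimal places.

R(subsea electronics module) = exp(−0.000226 × 720) = 0.84983
R(topside master controller) = exp(−0.000193 × 720) = 0.87026
R(HPU pump) = exp(−0.0000712 × 720) = 0.95003
Series (topside master controller and HPU pump): 0.87026 × 0.95003 = 0.82677
Parallel (subsea electronics module and [0.82677]): 1 − (1 − 0.84983)(1 − 0.82677) = 0.974

0.974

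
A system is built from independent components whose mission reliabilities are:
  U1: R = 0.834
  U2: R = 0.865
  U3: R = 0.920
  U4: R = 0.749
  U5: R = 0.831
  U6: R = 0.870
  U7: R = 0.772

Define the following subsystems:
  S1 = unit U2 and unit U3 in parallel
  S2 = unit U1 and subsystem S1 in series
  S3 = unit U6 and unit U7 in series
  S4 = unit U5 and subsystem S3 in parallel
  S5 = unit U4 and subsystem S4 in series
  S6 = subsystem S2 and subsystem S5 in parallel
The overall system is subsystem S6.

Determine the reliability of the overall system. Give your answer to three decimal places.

0.949

Parallel (U2 and U3): 1 − (1 − 0.86500)(1 − 0.92000) = 0.98920
Series (U1 and [0.98920]): 0.83400 × 0.98920 = 0.82499
Series (U6 and U7): 0.87000 × 0.77200 = 0.67164
Parallel (U5 and [0.67164]): 1 − (1 − 0.83100)(1 − 0.67164) = 0.94451
Series (U4 and [0.94451]): 0.74900 × 0.94451 = 0.70744
Parallel ([0.82499] and [0.70744]): 1 − (1 − 0.82499)(1 − 0.70744) = 0.949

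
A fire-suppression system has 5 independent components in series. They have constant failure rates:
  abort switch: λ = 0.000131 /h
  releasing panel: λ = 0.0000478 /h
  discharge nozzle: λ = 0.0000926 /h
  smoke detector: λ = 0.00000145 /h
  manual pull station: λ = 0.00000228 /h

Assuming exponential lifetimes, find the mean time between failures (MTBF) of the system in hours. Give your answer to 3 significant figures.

Series of exponential components: λ_sys = Σ λ_i
λ_sys = 0.000131 + 0.0000478 + 0.0000926 + 0.00000145 + 0.00000228 = 2.7513e-04 /h
MTBF = 1 / λ_sys = 3630 h

3630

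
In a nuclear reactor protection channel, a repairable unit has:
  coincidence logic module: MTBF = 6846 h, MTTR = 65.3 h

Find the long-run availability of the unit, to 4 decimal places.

0.9906

A(coincidence logic module) = MTBF/(MTBF+MTTR) = 6846/(6846+65.3) = 0.9906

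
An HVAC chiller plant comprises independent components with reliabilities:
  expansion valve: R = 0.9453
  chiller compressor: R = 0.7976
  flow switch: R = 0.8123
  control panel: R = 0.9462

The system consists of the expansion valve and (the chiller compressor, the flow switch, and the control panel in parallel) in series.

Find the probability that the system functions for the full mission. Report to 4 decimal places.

Parallel (chiller compressor, flow switch, and control panel): 1 − (1 − 0.797600)(1 − 0.812300)(1 − 0.946200) = 0.997956
Series (expansion valve and [0.997956]): 0.945300 × 0.997956 = 0.9434

0.9434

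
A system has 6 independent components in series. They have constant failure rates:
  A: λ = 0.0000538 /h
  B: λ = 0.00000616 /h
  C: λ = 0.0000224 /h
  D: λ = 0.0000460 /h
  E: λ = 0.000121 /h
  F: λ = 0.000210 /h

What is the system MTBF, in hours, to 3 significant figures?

Series of exponential components: λ_sys = Σ λ_i
λ_sys = 0.0000538 + 0.00000616 + 0.0000224 + 0.0000460 + 0.000121 + 0.000210 = 4.5936e-04 /h
MTBF = 1 / λ_sys = 2180 h

2180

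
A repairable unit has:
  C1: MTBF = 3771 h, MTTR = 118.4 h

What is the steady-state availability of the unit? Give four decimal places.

0.9696

A(C1) = MTBF/(MTBF+MTTR) = 3771/(3771+118.4) = 0.9696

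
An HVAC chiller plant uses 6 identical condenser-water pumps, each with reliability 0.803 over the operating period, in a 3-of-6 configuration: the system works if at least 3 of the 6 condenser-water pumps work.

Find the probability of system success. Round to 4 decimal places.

0.9839

R = Σ_{i=3}^{6} C(6,i) p^i (1−p)^{6−i} with p = 0.803
C(6,3)·0.803^3·0.197^3 = 0.079173
C(6,4)·0.803^4·0.197^2 = 0.242039
C(6,5)·0.803^5·0.197^1 = 0.394635
C(6,6)·0.803^6·0.197^0 = 0.268098
Sum = 0.9839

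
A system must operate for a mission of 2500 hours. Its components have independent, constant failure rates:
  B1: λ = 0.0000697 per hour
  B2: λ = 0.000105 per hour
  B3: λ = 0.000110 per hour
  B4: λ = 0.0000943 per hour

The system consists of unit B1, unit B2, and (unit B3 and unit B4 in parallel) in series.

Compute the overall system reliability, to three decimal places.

0.614

R(B1) = exp(−0.0000697 × 2500) = 0.84009
R(B2) = exp(−0.000105 × 2500) = 0.76913
R(B3) = exp(−0.000110 × 2500) = 0.75957
R(B4) = exp(−0.0000943 × 2500) = 0.78998
Parallel (B3 and B4): 1 − (1 − 0.75957)(1 − 0.78998) = 0.94950
Series (B1, B2, and [0.94950]): 0.84009 × 0.76913 × 0.94950 = 0.614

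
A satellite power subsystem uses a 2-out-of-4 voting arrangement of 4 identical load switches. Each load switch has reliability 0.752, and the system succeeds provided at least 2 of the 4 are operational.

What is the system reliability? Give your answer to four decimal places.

0.9503

R = Σ_{i=2}^{4} C(4,i) p^i (1−p)^{4−i} with p = 0.752
C(4,2)·0.752^2·0.248^2 = 0.208685
C(4,3)·0.752^3·0.248^1 = 0.421857
C(4,4)·0.752^4·0.248^0 = 0.319795
Sum = 0.9503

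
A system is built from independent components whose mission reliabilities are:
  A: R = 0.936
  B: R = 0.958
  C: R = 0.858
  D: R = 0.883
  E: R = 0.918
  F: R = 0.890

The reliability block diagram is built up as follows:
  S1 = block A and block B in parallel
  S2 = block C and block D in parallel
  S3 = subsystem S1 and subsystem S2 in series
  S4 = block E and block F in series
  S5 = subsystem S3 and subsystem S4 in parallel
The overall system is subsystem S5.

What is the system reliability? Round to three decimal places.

Parallel (A and B): 1 − (1 − 0.93600)(1 − 0.95800) = 0.99731
Parallel (C and D): 1 − (1 − 0.85800)(1 − 0.88300) = 0.98339
Series ([0.99731] and [0.98339]): 0.99731 × 0.98339 = 0.98074
Series (E and F): 0.91800 × 0.89000 = 0.81702
Parallel ([0.98074] and [0.81702]): 1 − (1 − 0.98074)(1 − 0.81702) = 0.996

0.996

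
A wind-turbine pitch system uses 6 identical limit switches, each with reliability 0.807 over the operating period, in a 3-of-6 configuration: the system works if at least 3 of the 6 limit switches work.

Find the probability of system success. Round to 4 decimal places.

R = Σ_{i=3}^{6} C(6,i) p^i (1−p)^{6−i} with p = 0.807
C(6,3)·0.807^3·0.193^3 = 0.075565
C(6,4)·0.807^4·0.193^2 = 0.236974
C(6,5)·0.807^5·0.193^1 = 0.396348
C(6,6)·0.807^6·0.193^0 = 0.276211
Sum = 0.9851

0.9851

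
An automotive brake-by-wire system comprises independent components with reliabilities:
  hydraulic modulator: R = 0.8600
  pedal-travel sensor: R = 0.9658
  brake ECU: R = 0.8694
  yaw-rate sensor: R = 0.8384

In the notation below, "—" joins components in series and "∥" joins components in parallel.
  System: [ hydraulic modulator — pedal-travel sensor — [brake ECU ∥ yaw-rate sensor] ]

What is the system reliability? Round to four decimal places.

0.8131

Parallel (brake ECU and yaw-rate sensor): 1 − (1 − 0.869400)(1 − 0.838400) = 0.978895
Series (hydraulic modulator, pedal-travel sensor, and [0.978895]): 0.860000 × 0.965800 × 0.978895 = 0.8131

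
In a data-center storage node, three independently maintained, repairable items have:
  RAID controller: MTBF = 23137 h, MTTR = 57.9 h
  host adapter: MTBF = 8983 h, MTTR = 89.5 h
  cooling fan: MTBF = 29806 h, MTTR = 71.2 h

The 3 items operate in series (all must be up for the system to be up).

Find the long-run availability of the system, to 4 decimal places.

0.9853

A(RAID controller) = MTBF/(MTBF+MTTR) = 23137/(23137+57.9) = 0.997504
A(host adapter) = MTBF/(MTBF+MTTR) = 8983/(8983+89.5) = 0.990135
A(cooling fan) = MTBF/(MTBF+MTTR) = 29806/(29806+71.2) = 0.997617
Series availability: 0.997504 × 0.990135 × 0.997617 = 0.9853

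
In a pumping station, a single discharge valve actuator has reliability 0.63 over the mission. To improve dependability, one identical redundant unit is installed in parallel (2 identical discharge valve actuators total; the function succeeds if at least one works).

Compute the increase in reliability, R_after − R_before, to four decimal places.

0.2331

R_before = 0.63
R_after = 1 − (1 − 0.63)^2 = 0.8631
ΔR = 0.8631 − 0.63 = 0.2331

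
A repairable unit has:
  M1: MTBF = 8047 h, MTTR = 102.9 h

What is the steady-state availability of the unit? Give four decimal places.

0.9874

A(M1) = MTBF/(MTBF+MTTR) = 8047/(8047+102.9) = 0.9874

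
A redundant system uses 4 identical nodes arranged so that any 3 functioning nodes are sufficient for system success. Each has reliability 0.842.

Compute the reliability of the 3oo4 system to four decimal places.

0.8799

R = Σ_{i=3}^{4} C(4,i) p^i (1−p)^{4−i} with p = 0.842
C(4,3)·0.842^3·0.158^1 = 0.377271
C(4,4)·0.842^4·0.158^0 = 0.502630
Sum = 0.8799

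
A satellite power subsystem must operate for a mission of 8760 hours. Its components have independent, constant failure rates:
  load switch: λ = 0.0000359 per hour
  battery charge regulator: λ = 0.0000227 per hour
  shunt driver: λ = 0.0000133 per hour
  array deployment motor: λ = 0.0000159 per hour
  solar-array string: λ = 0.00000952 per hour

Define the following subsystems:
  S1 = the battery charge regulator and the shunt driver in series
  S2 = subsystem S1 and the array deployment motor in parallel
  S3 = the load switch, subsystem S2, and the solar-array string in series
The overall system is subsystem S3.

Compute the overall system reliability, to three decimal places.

0.648

R(load switch) = exp(−0.0000359 × 8760) = 0.73017
R(battery charge regulator) = exp(−0.0000227 × 8760) = 0.81967
R(shunt driver) = exp(−0.0000133 × 8760) = 0.89002
R(array deployment motor) = exp(−0.0000159 × 8760) = 0.86998
R(solar-array string) = exp(−0.00000952 × 8760) = 0.91999
Series (battery charge regulator and shunt driver): 0.81967 × 0.89002 = 0.72952
Parallel ([0.72952] and array deployment motor): 1 − (1 − 0.72952)(1 − 0.86998) = 0.96483
Series (load switch, [0.96483], and solar-array string): 0.73017 × 0.96483 × 0.91999 = 0.648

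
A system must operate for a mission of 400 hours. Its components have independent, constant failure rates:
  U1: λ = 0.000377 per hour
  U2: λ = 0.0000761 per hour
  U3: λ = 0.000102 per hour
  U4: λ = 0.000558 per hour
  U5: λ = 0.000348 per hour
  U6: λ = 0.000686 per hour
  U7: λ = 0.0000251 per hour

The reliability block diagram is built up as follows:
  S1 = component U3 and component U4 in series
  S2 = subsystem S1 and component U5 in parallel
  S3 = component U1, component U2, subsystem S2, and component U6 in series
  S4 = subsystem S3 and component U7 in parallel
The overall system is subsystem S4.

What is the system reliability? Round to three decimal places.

R(U1) = exp(−0.000377 × 400) = 0.86002
R(U2) = exp(−0.0000761 × 400) = 0.97002
R(U3) = exp(−0.000102 × 400) = 0.96002
R(U4) = exp(−0.000558 × 400) = 0.79995
R(U5) = exp(−0.000348 × 400) = 0.87005
R(U6) = exp(−0.000686 × 400) = 0.76003
R(U7) = exp(−0.0000251 × 400) = 0.99001
Series (U3 and U4): 0.96002 × 0.79995 = 0.76797
Parallel ([0.76797] and U5): 1 − (1 − 0.76797)(1 − 0.87005) = 0.96985
Series (U1, U2, [0.96985], and U6): 0.86002 × 0.97002 × 0.96985 × 0.76003 = 0.61493
Parallel ([0.61493] and U7): 1 − (1 − 0.61493)(1 − 0.99001) = 0.996

0.996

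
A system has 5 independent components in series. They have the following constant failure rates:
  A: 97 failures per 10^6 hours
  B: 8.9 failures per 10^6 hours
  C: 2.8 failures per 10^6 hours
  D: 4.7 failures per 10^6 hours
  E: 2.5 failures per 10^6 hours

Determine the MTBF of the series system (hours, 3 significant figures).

8630

Series of exponential components: λ_sys = Σ λ_i
λ_sys = 0.000097 + 0.0000089 + 0.0000028 + 0.0000047 + 0.0000025 = 1.1590e-04 /h
MTBF = 1 / λ_sys = 8630 h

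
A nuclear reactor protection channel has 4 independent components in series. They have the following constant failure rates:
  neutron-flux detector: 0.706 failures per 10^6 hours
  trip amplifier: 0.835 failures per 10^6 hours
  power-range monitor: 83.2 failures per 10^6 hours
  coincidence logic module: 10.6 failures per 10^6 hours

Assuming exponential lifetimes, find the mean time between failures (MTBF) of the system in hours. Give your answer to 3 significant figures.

Series of exponential components: λ_sys = Σ λ_i
λ_sys = 0.000000706 + 0.000000835 + 0.0000832 + 0.0000106 = 9.5341e-05 /h
MTBF = 1 / λ_sys = 10500 h

10500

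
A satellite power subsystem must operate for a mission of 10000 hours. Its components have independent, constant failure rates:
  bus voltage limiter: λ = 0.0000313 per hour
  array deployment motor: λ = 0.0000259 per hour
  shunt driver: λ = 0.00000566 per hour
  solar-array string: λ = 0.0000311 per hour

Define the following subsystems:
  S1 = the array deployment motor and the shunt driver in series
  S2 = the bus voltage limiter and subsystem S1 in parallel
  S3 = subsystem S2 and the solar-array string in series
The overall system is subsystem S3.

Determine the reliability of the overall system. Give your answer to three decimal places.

0.679

R(bus voltage limiter) = exp(−0.0000313 × 10000) = 0.73125
R(array deployment motor) = exp(−0.0000259 × 10000) = 0.77182
R(shunt driver) = exp(−0.00000566 × 10000) = 0.94497
R(solar-array string) = exp(−0.0000311 × 10000) = 0.73271
Series (array deployment motor and shunt driver): 0.77182 × 0.94497 = 0.72935
Parallel (bus voltage limiter and [0.72935]): 1 − (1 − 0.73125)(1 − 0.72935) = 0.92726
Series ([0.92726] and solar-array string): 0.92726 × 0.73271 = 0.679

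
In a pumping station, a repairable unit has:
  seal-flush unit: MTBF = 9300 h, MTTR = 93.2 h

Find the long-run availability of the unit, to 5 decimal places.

0.99008

A(seal-flush unit) = MTBF/(MTBF+MTTR) = 9300/(9300+93.2) = 0.99008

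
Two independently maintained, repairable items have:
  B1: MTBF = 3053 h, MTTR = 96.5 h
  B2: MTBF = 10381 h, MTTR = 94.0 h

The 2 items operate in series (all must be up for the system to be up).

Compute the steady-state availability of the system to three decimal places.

A(B1) = MTBF/(MTBF+MTTR) = 3053/(3053+96.5) = 0.969360
A(B2) = MTBF/(MTBF+MTTR) = 10381/(10381+94.0) = 0.991026
Series availability: 0.969360 × 0.991026 = 0.961

0.961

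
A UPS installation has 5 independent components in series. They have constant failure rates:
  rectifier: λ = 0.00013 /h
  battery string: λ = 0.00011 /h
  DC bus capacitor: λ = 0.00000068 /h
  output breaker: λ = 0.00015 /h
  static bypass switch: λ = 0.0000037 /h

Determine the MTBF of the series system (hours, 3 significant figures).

Series of exponential components: λ_sys = Σ λ_i
λ_sys = 0.00013 + 0.00011 + 0.00000068 + 0.00015 + 0.0000037 = 3.9438e-04 /h
MTBF = 1 / λ_sys = 2540 h

2540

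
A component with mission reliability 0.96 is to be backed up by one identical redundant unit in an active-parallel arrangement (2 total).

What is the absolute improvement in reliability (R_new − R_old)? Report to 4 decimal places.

0.0384

R_before = 0.96
R_after = 1 − (1 − 0.96)^2 = 0.9984
ΔR = 0.9984 − 0.96 = 0.0384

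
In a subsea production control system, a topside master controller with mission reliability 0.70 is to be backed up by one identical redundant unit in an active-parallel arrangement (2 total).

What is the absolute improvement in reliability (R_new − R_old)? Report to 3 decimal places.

R_before = 0.70
R_after = 1 − (1 − 0.70)^2 = 0.910
ΔR = 0.910 − 0.70 = 0.210

0.210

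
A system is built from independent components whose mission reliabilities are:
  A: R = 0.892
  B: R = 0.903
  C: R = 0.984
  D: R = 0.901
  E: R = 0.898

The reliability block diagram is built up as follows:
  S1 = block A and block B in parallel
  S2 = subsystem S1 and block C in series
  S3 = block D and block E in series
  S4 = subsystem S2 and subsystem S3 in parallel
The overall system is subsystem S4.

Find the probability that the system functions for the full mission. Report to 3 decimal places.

0.995

Parallel (A and B): 1 − (1 − 0.89200)(1 − 0.90300) = 0.98952
Series ([0.98952] and C): 0.98952 × 0.98400 = 0.97369
Series (D and E): 0.90100 × 0.89800 = 0.80910
Parallel ([0.97369] and [0.80910]): 1 − (1 − 0.97369)(1 − 0.80910) = 0.995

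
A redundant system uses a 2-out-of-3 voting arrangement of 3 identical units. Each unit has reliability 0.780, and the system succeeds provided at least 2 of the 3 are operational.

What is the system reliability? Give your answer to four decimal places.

0.8761

R = Σ_{i=2}^{3} C(3,i) p^i (1−p)^{3−i} with p = 0.780
C(3,2)·0.780^2·0.220^1 = 0.401544
C(3,3)·0.780^3·0.220^0 = 0.474552
Sum = 0.8761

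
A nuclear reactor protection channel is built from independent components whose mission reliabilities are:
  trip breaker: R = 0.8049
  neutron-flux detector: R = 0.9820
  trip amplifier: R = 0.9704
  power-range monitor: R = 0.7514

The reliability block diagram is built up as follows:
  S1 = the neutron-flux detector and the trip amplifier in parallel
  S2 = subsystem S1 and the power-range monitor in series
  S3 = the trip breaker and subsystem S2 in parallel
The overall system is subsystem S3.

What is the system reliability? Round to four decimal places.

Parallel (neutron-flux detector and trip amplifier): 1 − (1 − 0.982000)(1 − 0.970400) = 0.999467
Series ([0.999467] and power-range monitor): 0.999467 × 0.751400 = 0.751000
Parallel (trip breaker and [0.751000]): 1 − (1 − 0.804900)(1 − 0.751000) = 0.9514

0.9514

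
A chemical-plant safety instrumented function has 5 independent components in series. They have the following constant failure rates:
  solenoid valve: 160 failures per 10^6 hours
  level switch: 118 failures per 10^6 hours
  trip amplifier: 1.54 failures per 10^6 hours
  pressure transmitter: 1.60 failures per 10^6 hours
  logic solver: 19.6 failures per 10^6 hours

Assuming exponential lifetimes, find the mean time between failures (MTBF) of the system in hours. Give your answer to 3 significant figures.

Series of exponential components: λ_sys = Σ λ_i
λ_sys = 0.000160 + 0.000118 + 0.00000154 + 0.00000160 + 0.0000196 = 3.0074e-04 /h
MTBF = 1 / λ_sys = 3330 h

3330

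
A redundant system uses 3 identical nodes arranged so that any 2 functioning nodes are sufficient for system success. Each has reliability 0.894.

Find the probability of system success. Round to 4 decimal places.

0.9687

R = Σ_{i=2}^{3} C(3,i) p^i (1−p)^{3−i} with p = 0.894
C(3,2)·0.894^2·0.106^1 = 0.254157
C(3,3)·0.894^3·0.106^0 = 0.714517
Sum = 0.9687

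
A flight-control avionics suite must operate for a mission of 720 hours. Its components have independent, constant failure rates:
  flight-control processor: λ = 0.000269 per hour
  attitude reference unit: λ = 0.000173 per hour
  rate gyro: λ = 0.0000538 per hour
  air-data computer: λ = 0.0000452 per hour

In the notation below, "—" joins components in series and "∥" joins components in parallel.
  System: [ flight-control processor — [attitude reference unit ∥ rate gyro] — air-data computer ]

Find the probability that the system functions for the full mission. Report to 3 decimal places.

R(flight-control processor) = exp(−0.000269 × 720) = 0.82392
R(attitude reference unit) = exp(−0.000173 × 720) = 0.88289
R(rate gyro) = exp(−0.0000538 × 720) = 0.96200
R(air-data computer) = exp(−0.0000452 × 720) = 0.96798
Parallel (attitude reference unit and rate gyro): 1 − (1 − 0.88289)(1 − 0.96200) = 0.99555
Series (flight-control processor, [0.99555], and air-data computer): 0.82392 × 0.99555 × 0.96798 = 0.794

0.794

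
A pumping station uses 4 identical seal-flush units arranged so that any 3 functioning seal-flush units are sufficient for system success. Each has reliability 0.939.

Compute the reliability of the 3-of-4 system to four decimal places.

0.9794

R = Σ_{i=3}^{4} C(4,i) p^i (1−p)^{4−i} with p = 0.939
C(4,3)·0.939^3·0.061^1 = 0.202016
C(4,4)·0.939^4·0.061^0 = 0.777432
Sum = 0.9794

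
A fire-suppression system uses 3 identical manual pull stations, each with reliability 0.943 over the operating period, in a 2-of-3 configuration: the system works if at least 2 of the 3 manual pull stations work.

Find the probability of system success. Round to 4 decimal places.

0.9906

R = Σ_{i=2}^{3} C(3,i) p^i (1−p)^{3−i} with p = 0.943
C(3,2)·0.943^2·0.057^1 = 0.152062
C(3,3)·0.943^3·0.057^0 = 0.838562
Sum = 0.9906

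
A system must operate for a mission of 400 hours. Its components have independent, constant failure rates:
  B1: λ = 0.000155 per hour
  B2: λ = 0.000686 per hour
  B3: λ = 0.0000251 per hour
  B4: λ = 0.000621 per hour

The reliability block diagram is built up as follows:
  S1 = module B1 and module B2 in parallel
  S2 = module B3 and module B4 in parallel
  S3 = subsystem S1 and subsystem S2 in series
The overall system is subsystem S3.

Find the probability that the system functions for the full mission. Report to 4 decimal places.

0.9834

R(B1) = exp(−0.000155 × 400) = 0.939883
R(B2) = exp(−0.000686 × 400) = 0.760028
R(B3) = exp(−0.0000251 × 400) = 0.990010
R(B4) = exp(−0.000621 × 400) = 0.780048
Parallel (B1 and B2): 1 − (1 − 0.939883)(1 − 0.760028) = 0.985574
Parallel (B3 and B4): 1 − (1 − 0.990010)(1 − 0.780048) = 0.997803
Series ([0.985574] and [0.997803]): 0.985574 × 0.997803 = 0.9834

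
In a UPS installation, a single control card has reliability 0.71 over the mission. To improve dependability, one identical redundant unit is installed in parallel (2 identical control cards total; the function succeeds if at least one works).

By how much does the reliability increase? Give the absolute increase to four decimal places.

R_before = 0.71
R_after = 1 − (1 − 0.71)^2 = 0.9159
ΔR = 0.9159 − 0.71 = 0.2059

0.2059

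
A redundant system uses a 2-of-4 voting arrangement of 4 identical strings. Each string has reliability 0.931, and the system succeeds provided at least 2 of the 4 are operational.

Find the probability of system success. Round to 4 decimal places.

R = Σ_{i=2}^{4} C(4,i) p^i (1−p)^{4−i} with p = 0.931
C(4,2)·0.931^2·0.069^2 = 0.024760
C(4,3)·0.931^3·0.069^1 = 0.222719
C(4,4)·0.931^4·0.069^0 = 0.751275
Sum = 0.9988

0.9988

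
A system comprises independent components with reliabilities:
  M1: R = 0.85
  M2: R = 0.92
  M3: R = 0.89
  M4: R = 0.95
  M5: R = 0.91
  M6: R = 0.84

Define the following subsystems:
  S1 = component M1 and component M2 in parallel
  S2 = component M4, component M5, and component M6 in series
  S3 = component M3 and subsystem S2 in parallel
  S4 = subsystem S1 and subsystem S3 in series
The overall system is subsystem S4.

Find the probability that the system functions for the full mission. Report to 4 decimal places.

0.9582

Parallel (M1 and M2): 1 − (1 − 0.850000)(1 − 0.920000) = 0.988000
Series (M4, M5, and M6): 0.950000 × 0.910000 × 0.840000 = 0.726180
Parallel (M3 and [0.726180]): 1 − (1 − 0.890000)(1 − 0.726180) = 0.969880
Series ([0.988000] and [0.969880]): 0.988000 × 0.969880 = 0.9582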